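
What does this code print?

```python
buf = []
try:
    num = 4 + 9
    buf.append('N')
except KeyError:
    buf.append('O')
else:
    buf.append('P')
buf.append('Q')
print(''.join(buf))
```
NPQ

else block runs when no exception occurs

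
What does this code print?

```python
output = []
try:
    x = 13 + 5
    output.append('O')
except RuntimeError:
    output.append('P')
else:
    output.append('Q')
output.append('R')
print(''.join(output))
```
OQR

else block runs when no exception occurs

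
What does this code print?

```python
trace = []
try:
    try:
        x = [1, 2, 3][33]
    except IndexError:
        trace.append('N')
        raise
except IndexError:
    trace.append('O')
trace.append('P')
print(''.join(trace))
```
NOP

raise without argument re-raises current exception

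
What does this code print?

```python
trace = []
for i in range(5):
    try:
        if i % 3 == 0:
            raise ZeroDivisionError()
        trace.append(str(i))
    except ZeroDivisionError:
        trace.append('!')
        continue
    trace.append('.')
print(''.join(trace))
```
!1.2.!4.

continue in except skips rest of loop body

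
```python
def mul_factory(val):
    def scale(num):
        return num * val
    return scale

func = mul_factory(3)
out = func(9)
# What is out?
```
27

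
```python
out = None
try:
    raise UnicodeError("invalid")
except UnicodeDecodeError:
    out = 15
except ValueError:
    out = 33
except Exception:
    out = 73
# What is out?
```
33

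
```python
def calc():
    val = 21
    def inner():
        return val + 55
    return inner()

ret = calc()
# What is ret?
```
76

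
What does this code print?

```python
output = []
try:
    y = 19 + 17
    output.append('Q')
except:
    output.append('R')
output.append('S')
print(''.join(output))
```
QS

No exception, try block completes normally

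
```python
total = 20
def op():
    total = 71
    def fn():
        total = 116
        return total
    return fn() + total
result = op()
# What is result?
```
187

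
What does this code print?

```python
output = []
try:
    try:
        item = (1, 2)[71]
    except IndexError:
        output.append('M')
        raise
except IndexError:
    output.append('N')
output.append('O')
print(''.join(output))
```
MNO

raise without argument re-raises current exception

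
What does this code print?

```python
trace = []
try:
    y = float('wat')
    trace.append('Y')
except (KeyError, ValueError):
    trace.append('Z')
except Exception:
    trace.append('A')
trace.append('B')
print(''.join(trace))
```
ZB

ValueError matches tuple containing it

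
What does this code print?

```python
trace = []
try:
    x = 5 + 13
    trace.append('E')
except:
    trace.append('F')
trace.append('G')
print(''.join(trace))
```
EG

No exception, try block completes normally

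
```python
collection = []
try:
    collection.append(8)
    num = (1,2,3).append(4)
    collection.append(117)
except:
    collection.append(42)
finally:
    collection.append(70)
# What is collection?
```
[8, 42, 70]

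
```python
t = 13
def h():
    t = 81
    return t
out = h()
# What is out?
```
81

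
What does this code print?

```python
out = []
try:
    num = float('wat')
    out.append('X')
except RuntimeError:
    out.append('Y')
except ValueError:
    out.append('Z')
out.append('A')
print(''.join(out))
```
ZA

ValueError is caught by its specific handler, not RuntimeError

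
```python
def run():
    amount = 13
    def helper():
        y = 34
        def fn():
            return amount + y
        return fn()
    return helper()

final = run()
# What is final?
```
47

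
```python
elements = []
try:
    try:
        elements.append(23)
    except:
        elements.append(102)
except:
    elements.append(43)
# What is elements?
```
[23]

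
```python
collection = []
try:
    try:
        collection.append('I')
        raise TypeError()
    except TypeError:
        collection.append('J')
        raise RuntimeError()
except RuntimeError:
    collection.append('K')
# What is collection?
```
['I', 'J', 'K']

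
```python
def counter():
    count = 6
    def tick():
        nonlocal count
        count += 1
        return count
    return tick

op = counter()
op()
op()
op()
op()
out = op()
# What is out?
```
11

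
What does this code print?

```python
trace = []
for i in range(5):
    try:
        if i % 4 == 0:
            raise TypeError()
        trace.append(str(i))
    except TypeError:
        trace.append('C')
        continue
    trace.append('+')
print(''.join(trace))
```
C1+2+3+C

continue in except skips rest of loop body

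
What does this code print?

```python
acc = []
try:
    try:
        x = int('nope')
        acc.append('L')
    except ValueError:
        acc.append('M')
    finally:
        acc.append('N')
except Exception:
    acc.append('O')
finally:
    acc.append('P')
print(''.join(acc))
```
MNP

Both finally blocks run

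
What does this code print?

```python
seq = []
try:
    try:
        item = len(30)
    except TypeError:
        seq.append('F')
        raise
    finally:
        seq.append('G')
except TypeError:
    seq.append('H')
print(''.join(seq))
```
FGH

finally runs before re-raised exception propagates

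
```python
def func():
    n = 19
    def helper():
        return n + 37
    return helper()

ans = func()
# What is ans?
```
56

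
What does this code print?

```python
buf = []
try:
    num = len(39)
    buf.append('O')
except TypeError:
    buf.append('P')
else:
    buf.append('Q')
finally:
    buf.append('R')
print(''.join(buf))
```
PR

Exception: except runs, else skipped, finally runs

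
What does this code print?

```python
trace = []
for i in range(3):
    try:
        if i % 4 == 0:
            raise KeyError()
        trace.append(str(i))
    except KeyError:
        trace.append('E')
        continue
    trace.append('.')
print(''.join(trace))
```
E1.2.

continue in except skips rest of loop body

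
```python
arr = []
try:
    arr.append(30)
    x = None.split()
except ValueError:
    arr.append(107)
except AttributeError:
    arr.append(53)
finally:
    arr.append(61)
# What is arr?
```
[30, 53, 61]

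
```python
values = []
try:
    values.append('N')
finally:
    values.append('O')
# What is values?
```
['N', 'O']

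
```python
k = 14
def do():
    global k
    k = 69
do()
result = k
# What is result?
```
69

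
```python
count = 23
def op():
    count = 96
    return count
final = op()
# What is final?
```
96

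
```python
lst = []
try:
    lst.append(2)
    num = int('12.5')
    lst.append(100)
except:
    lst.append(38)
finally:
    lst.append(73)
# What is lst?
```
[2, 38, 73]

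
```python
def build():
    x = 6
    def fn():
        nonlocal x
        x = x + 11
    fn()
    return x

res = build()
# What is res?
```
17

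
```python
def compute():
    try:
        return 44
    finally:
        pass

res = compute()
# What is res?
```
44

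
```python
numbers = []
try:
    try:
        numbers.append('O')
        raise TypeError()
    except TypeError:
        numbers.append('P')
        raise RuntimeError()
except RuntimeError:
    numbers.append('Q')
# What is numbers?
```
['O', 'P', 'Q']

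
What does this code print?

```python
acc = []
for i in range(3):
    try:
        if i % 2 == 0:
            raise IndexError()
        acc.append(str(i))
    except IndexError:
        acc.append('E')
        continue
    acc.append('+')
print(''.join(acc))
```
E1+E

continue in except skips rest of loop body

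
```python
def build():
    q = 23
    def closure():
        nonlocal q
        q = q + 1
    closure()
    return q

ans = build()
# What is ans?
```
24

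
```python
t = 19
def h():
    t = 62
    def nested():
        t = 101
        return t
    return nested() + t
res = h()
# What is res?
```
163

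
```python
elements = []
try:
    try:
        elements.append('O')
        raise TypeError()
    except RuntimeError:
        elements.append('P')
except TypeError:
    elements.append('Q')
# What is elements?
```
['O', 'Q']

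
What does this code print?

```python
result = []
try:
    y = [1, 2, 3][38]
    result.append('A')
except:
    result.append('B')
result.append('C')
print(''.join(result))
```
BC

Exception raised in try, caught by bare except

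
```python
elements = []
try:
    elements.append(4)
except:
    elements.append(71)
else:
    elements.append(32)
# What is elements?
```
[4, 32]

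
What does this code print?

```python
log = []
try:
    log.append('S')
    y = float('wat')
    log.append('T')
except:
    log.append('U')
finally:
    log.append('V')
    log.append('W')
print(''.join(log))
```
SUVW

Code before exception runs, then except, then all of finally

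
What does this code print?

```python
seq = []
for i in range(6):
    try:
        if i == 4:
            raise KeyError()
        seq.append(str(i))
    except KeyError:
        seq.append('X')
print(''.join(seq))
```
0123X5

Exception on i=4 caught, loop continues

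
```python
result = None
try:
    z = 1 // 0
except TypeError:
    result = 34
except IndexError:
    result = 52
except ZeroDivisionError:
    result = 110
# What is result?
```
110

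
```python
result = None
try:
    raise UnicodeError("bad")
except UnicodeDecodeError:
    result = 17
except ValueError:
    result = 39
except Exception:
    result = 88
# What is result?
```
39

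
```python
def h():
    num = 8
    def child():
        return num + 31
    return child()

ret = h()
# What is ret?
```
39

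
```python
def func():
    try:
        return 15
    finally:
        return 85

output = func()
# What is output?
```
85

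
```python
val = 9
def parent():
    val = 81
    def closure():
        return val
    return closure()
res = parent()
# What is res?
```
81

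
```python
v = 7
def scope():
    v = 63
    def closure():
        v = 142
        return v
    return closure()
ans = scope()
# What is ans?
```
142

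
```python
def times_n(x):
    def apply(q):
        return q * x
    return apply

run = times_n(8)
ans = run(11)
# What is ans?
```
88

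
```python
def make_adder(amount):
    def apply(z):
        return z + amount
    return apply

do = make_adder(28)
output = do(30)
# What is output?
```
58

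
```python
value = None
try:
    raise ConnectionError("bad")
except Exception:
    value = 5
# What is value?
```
5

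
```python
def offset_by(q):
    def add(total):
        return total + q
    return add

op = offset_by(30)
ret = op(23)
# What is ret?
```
53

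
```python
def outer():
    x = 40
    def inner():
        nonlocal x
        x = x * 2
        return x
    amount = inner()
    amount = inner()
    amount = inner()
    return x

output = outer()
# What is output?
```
320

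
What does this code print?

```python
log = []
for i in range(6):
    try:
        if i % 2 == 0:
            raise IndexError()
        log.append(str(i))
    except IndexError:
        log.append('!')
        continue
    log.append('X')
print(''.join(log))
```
!1X!3X!5X

continue in except skips rest of loop body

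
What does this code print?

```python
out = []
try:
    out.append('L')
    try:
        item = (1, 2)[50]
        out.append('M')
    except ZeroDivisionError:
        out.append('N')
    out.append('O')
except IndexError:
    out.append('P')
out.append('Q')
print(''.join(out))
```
LPQ

Inner handler doesn't match, propagates to outer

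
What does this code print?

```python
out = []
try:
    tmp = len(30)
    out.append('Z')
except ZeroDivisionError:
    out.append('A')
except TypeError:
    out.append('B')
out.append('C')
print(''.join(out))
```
BC

TypeError is caught by its specific handler, not ZeroDivisionError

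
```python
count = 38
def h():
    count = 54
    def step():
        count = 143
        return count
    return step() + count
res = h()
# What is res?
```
197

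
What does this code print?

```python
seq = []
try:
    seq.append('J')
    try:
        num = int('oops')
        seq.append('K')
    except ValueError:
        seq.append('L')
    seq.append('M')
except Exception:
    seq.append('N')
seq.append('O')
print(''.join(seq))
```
JLMO

Inner exception caught by inner handler, outer continues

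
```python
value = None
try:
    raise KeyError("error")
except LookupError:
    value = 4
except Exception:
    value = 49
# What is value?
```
4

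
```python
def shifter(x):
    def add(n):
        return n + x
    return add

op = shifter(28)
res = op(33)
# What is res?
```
61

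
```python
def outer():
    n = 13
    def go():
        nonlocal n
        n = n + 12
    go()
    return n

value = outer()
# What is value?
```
25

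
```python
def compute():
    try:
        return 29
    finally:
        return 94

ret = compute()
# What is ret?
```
94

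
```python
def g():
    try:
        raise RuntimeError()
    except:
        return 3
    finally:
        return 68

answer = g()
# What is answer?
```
68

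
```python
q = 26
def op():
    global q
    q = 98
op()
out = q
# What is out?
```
98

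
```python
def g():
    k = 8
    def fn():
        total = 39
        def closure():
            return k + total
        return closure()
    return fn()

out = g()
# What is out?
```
47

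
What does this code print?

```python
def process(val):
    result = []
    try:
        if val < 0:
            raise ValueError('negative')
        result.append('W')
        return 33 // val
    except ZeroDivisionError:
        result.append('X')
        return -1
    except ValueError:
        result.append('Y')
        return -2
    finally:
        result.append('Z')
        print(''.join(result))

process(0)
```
WXZ

val=0 causes ZeroDivisionError, caught, finally prints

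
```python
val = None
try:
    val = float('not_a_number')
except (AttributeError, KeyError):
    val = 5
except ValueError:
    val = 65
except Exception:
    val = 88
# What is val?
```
65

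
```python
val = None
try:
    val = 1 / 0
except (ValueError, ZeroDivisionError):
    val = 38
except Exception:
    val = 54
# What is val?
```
38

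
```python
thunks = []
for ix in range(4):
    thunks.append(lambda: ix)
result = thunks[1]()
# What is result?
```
3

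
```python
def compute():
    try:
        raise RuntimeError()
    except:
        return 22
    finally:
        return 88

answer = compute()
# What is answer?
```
88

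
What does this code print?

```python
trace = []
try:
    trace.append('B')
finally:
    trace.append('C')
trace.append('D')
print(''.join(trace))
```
BCD

try/finally without except, no exception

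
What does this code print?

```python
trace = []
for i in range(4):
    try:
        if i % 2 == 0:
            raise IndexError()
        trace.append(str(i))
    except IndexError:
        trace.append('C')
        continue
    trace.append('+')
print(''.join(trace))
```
C1+C3+

continue in except skips rest of loop body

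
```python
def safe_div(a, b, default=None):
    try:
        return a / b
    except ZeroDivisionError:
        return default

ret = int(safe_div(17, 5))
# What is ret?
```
3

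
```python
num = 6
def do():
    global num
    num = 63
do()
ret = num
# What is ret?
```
63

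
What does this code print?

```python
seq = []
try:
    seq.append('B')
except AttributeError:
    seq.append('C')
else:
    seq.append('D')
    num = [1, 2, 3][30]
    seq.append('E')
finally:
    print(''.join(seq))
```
BD

Try succeeds, else appends 'D', IndexError in else is uncaught, finally prints before exception propagates ('E' never appended)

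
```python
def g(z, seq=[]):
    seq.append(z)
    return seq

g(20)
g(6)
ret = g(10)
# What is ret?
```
[20, 6, 10]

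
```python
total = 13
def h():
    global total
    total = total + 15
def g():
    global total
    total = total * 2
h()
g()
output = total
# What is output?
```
56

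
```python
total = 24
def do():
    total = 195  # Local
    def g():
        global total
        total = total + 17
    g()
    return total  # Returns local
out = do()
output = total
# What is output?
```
41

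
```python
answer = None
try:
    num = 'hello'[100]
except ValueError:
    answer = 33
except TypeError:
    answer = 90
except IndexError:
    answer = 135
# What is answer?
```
135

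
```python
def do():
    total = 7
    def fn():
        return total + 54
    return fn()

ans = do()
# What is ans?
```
61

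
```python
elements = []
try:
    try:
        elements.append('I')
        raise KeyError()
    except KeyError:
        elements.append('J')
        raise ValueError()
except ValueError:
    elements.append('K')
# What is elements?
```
['I', 'J', 'K']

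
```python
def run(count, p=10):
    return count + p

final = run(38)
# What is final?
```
48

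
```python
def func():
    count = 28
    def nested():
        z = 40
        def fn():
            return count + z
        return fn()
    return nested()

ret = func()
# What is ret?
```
68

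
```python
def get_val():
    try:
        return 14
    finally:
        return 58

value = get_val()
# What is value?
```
58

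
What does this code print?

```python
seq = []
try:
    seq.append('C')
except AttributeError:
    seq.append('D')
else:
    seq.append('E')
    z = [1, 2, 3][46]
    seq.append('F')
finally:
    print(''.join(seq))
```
CE

Try succeeds, else appends 'E', IndexError in else is uncaught, finally prints before exception propagates ('F' never appended)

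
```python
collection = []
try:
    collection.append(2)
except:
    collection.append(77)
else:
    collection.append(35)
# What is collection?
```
[2, 35]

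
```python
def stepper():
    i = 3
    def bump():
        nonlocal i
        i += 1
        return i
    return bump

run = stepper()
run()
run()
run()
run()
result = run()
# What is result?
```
8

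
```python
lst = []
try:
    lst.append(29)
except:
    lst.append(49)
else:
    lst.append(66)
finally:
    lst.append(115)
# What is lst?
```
[29, 66, 115]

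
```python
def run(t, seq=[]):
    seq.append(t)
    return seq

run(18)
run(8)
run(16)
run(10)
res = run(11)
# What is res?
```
[18, 8, 16, 10, 11]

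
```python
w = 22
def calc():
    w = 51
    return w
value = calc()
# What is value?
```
51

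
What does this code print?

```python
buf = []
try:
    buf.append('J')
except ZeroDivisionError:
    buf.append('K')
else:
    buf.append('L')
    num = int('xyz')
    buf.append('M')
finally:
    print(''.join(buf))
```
JL

Try succeeds, else appends 'L', ValueError in else is uncaught, finally prints before exception propagates ('M' never appended)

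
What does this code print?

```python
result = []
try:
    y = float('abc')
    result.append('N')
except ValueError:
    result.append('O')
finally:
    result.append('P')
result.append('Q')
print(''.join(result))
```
OPQ

finally always runs, even after exception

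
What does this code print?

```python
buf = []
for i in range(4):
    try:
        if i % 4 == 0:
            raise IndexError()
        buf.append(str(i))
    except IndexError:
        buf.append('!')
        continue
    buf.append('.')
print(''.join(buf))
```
!1.2.3.

continue in except skips rest of loop body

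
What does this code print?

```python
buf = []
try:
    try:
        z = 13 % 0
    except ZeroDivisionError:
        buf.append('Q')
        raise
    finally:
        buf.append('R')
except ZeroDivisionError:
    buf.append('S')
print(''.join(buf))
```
QRS

finally runs before re-raised exception propagates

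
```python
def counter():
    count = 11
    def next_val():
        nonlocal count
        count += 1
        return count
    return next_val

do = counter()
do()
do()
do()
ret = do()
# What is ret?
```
15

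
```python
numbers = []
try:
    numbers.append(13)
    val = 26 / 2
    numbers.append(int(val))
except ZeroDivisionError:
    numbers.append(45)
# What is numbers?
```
[13, 13]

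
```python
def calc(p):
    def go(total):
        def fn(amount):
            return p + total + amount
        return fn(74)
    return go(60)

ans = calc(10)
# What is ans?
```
144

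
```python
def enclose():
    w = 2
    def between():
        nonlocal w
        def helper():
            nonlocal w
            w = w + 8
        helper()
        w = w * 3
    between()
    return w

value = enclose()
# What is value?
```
30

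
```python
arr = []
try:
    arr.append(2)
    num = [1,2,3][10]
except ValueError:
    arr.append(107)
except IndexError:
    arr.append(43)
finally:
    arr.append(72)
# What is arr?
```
[2, 43, 72]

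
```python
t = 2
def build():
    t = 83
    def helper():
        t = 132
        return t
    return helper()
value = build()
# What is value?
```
132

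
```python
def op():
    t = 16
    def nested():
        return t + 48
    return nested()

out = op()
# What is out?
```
64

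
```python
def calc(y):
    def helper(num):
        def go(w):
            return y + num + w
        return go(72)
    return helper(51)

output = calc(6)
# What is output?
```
129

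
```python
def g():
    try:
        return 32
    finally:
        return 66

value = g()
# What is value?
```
66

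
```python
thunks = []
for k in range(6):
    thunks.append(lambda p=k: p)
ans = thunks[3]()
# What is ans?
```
3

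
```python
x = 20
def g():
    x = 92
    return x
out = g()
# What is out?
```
92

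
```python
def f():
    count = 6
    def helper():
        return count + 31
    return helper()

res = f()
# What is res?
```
37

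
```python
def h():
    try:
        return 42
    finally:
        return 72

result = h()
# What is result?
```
72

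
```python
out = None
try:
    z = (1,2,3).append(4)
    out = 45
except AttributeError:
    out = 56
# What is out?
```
56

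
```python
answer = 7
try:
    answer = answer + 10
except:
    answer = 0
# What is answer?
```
17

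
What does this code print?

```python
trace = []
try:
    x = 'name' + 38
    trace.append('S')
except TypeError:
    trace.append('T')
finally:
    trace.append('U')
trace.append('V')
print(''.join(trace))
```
TUV

finally always runs, even after exception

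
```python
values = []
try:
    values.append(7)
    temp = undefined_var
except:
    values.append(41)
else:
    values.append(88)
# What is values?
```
[7, 41]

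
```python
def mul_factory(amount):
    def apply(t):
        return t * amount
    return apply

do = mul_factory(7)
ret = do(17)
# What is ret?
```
119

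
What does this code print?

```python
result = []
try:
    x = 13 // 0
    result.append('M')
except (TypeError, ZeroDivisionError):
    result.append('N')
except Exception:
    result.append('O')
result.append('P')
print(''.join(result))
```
NP

ZeroDivisionError matches tuple containing it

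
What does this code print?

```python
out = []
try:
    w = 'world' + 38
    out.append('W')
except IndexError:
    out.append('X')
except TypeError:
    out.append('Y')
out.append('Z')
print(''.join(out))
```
YZ

TypeError is caught by its specific handler, not IndexError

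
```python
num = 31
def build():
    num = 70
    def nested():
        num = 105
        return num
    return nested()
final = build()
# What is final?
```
105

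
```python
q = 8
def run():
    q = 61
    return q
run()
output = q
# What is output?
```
8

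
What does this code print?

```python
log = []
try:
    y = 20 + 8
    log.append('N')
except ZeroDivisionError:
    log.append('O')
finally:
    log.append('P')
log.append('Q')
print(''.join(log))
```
NPQ

finally runs after normal execution too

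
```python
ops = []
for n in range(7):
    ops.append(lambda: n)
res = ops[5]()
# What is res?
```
6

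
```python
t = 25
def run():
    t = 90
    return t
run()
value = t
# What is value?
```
25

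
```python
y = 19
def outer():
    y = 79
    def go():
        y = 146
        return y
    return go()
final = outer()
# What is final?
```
146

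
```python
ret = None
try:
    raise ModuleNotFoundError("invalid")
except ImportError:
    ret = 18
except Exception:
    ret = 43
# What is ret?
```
18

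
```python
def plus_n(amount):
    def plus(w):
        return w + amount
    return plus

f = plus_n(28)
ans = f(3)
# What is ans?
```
31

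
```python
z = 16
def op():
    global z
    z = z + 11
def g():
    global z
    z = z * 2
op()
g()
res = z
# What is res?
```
54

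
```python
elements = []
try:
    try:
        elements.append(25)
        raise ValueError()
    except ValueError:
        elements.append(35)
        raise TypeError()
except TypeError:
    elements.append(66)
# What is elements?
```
[25, 35, 66]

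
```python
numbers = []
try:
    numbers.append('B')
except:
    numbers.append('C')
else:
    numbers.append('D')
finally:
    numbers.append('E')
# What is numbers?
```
['B', 'D', 'E']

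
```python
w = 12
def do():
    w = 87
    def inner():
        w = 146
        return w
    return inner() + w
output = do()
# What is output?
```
233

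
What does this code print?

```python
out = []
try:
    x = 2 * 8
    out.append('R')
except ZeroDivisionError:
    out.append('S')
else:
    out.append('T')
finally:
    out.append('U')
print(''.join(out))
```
RTU

else runs before finally when no exception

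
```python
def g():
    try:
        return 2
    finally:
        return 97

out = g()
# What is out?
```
97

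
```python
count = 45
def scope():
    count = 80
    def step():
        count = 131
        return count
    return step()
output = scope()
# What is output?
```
131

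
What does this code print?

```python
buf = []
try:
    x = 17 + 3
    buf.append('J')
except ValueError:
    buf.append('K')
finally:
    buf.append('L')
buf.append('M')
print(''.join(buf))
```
JLM

finally runs after normal execution too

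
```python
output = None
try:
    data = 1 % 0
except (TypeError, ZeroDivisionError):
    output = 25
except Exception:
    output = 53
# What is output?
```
25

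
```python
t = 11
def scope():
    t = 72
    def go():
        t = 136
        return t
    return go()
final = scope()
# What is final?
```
136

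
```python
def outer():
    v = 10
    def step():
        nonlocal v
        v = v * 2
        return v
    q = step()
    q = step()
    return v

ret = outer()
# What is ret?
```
40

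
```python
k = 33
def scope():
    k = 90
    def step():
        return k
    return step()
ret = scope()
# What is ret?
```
90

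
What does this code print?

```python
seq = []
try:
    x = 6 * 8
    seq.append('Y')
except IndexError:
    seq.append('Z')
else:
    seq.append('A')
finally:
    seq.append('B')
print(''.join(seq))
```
YAB

else runs before finally when no exception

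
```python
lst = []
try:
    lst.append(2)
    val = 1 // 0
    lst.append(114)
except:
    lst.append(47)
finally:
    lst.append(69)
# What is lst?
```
[2, 47, 69]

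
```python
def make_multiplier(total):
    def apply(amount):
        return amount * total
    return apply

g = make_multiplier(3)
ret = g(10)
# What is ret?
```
30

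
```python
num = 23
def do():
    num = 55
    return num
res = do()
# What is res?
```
55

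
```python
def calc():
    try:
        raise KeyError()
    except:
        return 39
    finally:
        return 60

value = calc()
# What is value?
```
60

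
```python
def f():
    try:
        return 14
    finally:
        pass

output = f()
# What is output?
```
14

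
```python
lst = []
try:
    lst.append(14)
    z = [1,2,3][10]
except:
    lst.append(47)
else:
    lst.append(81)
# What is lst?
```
[14, 47]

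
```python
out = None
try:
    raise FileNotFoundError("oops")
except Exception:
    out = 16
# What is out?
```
16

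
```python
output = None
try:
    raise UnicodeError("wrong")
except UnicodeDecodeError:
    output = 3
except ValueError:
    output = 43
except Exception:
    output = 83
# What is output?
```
43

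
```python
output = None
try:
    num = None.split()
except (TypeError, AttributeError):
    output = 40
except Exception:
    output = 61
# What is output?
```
40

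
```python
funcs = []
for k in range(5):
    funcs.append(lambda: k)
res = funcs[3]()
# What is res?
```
4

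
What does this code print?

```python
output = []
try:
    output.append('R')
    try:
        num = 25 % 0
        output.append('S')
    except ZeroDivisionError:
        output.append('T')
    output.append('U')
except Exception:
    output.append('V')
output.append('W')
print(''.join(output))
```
RTUW

Inner exception caught by inner handler, outer continues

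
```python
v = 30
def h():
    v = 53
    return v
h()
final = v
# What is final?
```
30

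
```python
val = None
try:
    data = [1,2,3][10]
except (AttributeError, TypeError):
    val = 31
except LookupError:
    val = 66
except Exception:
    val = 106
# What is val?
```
66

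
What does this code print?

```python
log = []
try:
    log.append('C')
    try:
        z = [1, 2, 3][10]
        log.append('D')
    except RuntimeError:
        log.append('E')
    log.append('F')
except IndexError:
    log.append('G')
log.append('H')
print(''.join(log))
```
CGH

Inner handler doesn't match, propagates to outer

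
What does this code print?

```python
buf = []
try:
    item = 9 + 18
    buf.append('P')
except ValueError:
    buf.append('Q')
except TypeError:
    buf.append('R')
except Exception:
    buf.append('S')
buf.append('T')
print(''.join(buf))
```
PT

No exception, try block completes normally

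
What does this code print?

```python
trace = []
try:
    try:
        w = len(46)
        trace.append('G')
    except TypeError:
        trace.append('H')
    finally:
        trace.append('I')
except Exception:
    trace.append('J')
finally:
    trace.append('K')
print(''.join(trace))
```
HIK

Both finally blocks run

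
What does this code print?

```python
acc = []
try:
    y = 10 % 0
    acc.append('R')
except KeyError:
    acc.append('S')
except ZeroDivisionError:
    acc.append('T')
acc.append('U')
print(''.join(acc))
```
TU

ZeroDivisionError is caught by its specific handler, not KeyError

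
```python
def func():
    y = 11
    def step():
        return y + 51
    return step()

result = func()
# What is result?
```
62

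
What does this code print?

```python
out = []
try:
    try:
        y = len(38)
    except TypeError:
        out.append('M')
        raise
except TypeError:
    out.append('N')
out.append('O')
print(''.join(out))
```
MNO

raise without argument re-raises current exception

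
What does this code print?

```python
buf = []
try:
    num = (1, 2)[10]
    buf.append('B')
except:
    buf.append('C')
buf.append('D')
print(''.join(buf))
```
CD

Exception raised in try, caught by bare except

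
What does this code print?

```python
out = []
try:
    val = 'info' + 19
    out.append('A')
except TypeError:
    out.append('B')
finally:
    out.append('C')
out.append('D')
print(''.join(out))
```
BCD

finally always runs, even after exception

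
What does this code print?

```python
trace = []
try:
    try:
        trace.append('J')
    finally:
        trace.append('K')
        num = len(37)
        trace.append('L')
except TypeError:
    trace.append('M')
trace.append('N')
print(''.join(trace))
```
JKMN

Exception in inner finally caught by outer except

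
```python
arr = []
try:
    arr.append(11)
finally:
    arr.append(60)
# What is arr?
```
[11, 60]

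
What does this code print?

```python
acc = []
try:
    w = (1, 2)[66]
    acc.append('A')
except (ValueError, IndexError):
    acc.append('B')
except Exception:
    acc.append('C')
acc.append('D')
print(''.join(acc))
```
BD

IndexError matches tuple containing it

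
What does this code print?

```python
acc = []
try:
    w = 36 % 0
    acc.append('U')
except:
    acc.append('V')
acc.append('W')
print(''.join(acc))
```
VW

Exception raised in try, caught by bare except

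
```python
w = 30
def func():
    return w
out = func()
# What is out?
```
30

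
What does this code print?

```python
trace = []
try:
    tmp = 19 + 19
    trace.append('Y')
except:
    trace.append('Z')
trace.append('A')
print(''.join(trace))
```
YA

No exception, try block completes normally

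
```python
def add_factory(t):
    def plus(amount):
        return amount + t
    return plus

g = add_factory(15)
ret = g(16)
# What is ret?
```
31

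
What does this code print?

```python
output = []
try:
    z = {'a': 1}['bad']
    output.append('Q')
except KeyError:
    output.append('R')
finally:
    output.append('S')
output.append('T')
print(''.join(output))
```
RST

finally always runs, even after exception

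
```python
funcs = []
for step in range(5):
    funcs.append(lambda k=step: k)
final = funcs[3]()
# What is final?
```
3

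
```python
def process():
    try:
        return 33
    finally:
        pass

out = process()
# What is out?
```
33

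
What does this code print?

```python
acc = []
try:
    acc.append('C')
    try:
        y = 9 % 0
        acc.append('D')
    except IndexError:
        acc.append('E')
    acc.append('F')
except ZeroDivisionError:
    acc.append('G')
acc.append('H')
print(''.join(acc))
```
CGH

Inner handler doesn't match, propagates to outer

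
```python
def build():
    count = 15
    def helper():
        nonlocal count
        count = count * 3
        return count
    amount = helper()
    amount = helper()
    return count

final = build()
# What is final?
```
135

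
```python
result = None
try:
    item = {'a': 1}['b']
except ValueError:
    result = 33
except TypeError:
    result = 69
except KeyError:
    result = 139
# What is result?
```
139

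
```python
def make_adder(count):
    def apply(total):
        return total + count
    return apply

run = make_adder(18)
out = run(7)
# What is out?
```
25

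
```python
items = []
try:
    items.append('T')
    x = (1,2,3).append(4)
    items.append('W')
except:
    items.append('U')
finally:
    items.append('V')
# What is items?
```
['T', 'U', 'V']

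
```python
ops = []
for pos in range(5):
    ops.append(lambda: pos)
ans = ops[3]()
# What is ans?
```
4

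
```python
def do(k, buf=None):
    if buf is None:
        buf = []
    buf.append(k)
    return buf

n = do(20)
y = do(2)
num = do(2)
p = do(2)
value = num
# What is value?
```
[2]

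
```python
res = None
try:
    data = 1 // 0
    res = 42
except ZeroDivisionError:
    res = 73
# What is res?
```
73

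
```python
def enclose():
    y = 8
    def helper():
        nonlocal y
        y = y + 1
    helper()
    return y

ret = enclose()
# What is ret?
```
9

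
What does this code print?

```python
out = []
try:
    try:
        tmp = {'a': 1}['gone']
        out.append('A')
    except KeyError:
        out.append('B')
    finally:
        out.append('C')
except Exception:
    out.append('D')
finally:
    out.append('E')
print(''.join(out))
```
BCE

Both finally blocks run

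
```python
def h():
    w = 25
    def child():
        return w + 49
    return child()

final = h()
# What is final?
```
74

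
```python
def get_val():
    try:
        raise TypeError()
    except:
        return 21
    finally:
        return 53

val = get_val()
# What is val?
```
53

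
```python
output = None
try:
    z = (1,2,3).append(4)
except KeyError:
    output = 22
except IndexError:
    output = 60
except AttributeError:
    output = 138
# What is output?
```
138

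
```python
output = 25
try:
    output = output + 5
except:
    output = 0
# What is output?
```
30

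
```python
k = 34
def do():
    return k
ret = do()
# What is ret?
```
34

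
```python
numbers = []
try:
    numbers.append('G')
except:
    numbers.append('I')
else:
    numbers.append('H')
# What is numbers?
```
['G', 'H']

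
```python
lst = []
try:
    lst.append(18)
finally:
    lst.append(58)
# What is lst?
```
[18, 58]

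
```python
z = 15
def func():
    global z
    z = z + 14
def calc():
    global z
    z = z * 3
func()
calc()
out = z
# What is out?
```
87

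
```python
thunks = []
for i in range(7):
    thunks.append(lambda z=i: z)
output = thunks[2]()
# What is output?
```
2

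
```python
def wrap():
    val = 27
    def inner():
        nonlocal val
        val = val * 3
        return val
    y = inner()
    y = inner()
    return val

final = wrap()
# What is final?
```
243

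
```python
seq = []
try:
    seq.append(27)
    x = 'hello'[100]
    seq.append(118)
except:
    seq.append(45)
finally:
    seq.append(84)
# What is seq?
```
[27, 45, 84]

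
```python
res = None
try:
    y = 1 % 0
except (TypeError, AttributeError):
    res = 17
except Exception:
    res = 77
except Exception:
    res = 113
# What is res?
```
77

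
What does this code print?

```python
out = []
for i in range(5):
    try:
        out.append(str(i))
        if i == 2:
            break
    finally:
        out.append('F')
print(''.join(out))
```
0F1F2F

finally runs even when breaking out of loop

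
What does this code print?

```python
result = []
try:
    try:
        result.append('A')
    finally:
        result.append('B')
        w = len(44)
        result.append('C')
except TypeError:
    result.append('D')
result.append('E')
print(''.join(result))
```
ABDE

Exception in inner finally caught by outer except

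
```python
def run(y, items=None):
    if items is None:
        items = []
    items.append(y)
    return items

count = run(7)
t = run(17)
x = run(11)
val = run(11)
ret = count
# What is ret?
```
[7]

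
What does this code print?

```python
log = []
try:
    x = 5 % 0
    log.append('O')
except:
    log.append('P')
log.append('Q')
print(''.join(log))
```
PQ

Exception raised in try, caught by bare except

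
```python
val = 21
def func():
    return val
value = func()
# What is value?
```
21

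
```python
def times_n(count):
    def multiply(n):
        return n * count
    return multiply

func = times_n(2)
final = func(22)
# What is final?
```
44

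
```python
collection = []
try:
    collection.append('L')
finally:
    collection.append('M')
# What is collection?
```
['L', 'M']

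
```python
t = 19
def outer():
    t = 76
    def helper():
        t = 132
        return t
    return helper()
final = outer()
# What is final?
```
132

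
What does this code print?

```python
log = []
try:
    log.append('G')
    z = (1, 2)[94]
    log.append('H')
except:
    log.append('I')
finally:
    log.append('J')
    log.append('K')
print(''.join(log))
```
GIJK

Code before exception runs, then except, then all of finally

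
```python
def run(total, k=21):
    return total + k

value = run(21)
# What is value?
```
42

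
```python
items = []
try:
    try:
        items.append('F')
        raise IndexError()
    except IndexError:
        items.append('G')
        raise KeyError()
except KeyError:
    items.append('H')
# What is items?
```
['F', 'G', 'H']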